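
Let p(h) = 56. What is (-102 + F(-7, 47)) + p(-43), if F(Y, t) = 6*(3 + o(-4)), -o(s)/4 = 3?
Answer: -100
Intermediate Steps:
o(s) = -12 (o(s) = -4*3 = -12)
F(Y, t) = -54 (F(Y, t) = 6*(3 - 12) = 6*(-9) = -54)
(-102 + F(-7, 47)) + p(-43) = (-102 - 54) + 56 = -156 + 56 = -100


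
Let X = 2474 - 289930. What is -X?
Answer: 287456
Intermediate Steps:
X = -287456
-X = -1*(-287456) = 287456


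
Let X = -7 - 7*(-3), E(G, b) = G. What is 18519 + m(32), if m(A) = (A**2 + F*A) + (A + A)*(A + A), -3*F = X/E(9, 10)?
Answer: 637805/27 ≈ 23622.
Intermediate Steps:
X = 14 (X = -7 - 1*(-21) = -7 + 21 = 14)
F = -14/27 (F = -14/(3*9) = -1/3*14/9 = -14/27 ≈ -0.51852)
m(A) = 5*A**2 - 14*A/27 (m(A) = (A**2 - 14*A/27) + (A + A)*(A + A) = (A**2 - 14*A/27) + (2*A)*(2*A) = (A**2 - 14*A/27) + 4*A**2 = 5*A**2 - 14*A/27)
18519 + m(32) = 18519 + (1/27)*32*(-14 + 135*32) = 18519 + (1/27)*32*(-14 + 4320) = 18519 + (1/27)*32*4306 = 18519 + 137792/27 = 637805/27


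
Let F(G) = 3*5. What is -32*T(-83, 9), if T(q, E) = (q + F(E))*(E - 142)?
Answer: -289408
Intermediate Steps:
F(G) = 15
T(q, E) = (-142 + E)*(15 + q) (T(q, E) = (q + 15)*(E - 142) = (15 + q)*(-142 + E) = (-142 + E)*(15 + q))
-32*T(-83, 9) = -32*(-2130 - 142*(-83) + 15*9 + 9*(-83)) = -32*(-2130 + 11786 + 135 - 747) = -32*9044 = -289408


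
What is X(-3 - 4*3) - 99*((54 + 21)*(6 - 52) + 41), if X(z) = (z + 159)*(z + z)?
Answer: 333171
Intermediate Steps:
X(z) = 2*z*(159 + z) (X(z) = (159 + z)*(2*z) = 2*z*(159 + z))
X(-3 - 4*3) - 99*((54 + 21)*(6 - 52) + 41) = 2*(-3 - 4*3)*(159 + (-3 - 4*3)) - 99*((54 + 21)*(6 - 52) + 41) = 2*(-3 - 12)*(159 + (-3 - 12)) - 99*(75*(-46) + 41) = 2*(-15)*(159 - 15) - 99*(-3450 + 41) = 2*(-15)*144 - 99*(-3409) = -4320 - 1*(-337491) = -4320 + 337491 = 333171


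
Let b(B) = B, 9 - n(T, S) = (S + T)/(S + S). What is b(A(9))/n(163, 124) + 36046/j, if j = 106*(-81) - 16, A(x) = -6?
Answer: -41454623/8365445 ≈ -4.9555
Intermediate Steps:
n(T, S) = 9 - (S + T)/(2*S) (n(T, S) = 9 - (S + T)/(S + S) = 9 - (S + T)/(2*S))
j = -8602 (j = -8586 - 16 = -8602)
b(A(9))/n(163, 124) + 36046/j = -6*248/(-1*163 + 17*124) + 36046/(-8602) = -6*248/(-163 + 2108) + 36046*(-1/8602) = -6/((½)*(1/124)*1945) - 18023/4301 = -6/1945/248 - 18023/4301 = -6*248/1945 - 18023/4301 = -1488/1945 - 18023/4301 = -41454623/8365445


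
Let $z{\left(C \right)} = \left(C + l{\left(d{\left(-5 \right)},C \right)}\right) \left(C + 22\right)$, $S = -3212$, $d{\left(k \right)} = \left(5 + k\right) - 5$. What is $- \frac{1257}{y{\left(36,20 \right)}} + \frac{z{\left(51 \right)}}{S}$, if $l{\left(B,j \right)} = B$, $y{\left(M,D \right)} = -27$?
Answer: $\frac{9011}{198} \approx 45.51$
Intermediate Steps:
$d{\left(k \right)} = k$
$z{\left(C \right)} = \left(-5 + C\right) \left(22 + C\right)$ ($z{\left(C \right)} = \left(C - 5\right) \left(C + 22\right) = \left(-5 + C\right) \left(22 + C\right)$)
$- \frac{1257}{y{\left(36,20 \right)}} + \frac{z{\left(51 \right)}}{S} = - \frac{1257}{-27} + \frac{-110 + 51^{2} + 17 \cdot 51}{-3212} = \left(-1257\right) \left(- \frac{1}{27}\right) + \left(-110 + 2601 + 867\right) \left(- \frac{1}{3212}\right) = \frac{419}{9} + 3358 \left(- \frac{1}{3212}\right) = \frac{419}{9} - \frac{23}{22} = \frac{9011}{198}$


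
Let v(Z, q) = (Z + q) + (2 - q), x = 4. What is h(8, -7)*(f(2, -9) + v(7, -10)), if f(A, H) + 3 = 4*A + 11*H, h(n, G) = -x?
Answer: 340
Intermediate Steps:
h(n, G) = -4 (h(n, G) = -1*4 = -4)
f(A, H) = -3 + 4*A + 11*H (f(A, H) = -3 + (4*A + 11*H) = -3 + 4*A + 11*H)
v(Z, q) = 2 + Z
h(8, -7)*(f(2, -9) + v(7, -10)) = -4*((-3 + 4*2 + 11*(-9)) + (2 + 7)) = -4*((-3 + 8 - 99) + 9) = -4*(-94 + 9) = -4*(-85) = 340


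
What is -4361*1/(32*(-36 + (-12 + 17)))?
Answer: 4361/992 ≈ 4.3962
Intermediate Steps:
-4361*1/(32*(-36 + (-12 + 17))) = -4361*1/(32*(-36 + 5)) = -4361/(32*(-31)) = -4361/(-992) = -4361*(-1/992) = 4361/992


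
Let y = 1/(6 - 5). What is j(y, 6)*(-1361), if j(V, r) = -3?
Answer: 4083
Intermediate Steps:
y = 1 (y = 1/1 = 1)
j(y, 6)*(-1361) = -3*(-1361) = 4083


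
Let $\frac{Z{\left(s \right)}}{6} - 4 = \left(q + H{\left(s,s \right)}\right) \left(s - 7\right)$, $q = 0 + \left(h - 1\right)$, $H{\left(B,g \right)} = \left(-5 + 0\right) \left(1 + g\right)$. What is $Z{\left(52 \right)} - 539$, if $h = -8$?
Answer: $-74495$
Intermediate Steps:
$H{\left(B,g \right)} = -5 - 5 g$ ($H{\left(B,g \right)} = - 5 \left(1 + g\right) = -5 - 5 g$)
$q = -9$ ($q = 0 - 9 = -9$)
$Z{\left(s \right)} = 24 + 6 \left(-14 - 5 s\right) \left(-7 + s\right)$ ($Z{\left(s \right)} = 24 + 6 \left(-9 - \left(5 + 5 s\right)\right) \left(s - 7\right) = 24 + 6 \left(-14 - 5 s\right) \left(-7 + s\right)$)
$Z{\left(52 \right)} - 539 = \left(612 - 30 \cdot 52^{2} + 126 \cdot 52\right) - 539 = \left(612 - 81120 + 6552\right) - 539 = -73956 - 539 = -74495$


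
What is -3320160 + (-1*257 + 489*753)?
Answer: -2952200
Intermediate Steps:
-3320160 + (-1*257 + 489*753) = -3320160 + (-257 + 368217) = -3320160 + 367960 = -2952200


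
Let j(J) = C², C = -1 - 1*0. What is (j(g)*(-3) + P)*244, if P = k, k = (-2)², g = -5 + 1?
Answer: 244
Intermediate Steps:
g = -4
C = -1 (C = -1 + 0 = -1)
j(J) = 1 (j(J) = (-1)² = 1)
k = 4
P = 4
(j(g)*(-3) + P)*244 = (1*(-3) + 4)*244 = (-3 + 4)*244 = 1*244 = 244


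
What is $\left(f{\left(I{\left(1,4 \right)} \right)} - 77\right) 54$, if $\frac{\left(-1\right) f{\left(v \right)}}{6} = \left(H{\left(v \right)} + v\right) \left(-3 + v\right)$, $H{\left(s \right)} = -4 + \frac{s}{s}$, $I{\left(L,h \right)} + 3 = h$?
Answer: $-5454$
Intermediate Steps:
$I{\left(L,h \right)} = -3 + h$
$H{\left(s \right)} = -3$ ($H{\left(s \right)} = -4 + 1 = -3$)
$f{\left(v \right)} = - 6 \left(-3 + v\right)^{2}$ ($f{\left(v \right)} = - 6 \left(-3 + v\right) \left(-3 + v\right) = - 6 \left(-3 + v\right)^{2}$)
$\left(f{\left(I{\left(1,4 \right)} \right)} - 77\right) 54 = \left(\left(-54 - 6 \left(-3 + 4\right)^{2} + 36 \left(-3 + 4\right)\right) - 77\right) 54 = \left(\left(-54 - 6 \cdot 1^{2} + 36 \cdot 1\right) - 77\right) 54 = \left(\left(-54 - 6 + 36\right) - 77\right) 54 = \left(-24 - 77\right) 54 = \left(-101\right) 54 = -5454$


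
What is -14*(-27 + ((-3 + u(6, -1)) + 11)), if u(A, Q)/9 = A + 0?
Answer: -490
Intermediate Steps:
u(A, Q) = 9*A (u(A, Q) = 9*(A + 0) = 9*A)
-14*(-27 + ((-3 + u(6, -1)) + 11)) = -14*(-27 + ((-3 + 9*6) + 11)) = -14*(-27 + ((-3 + 54) + 11)) = -14*(-27 + (51 + 11)) = -14*(-27 + 62) = -14*35 = -490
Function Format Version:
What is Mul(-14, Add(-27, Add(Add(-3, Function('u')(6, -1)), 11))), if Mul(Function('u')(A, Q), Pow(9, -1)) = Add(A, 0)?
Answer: -490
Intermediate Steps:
Function('u')(A, Q) = Mul(9, A) (Function('u')(A, Q) = Mul(9, Add(A, 0)) = Mul(9, A))
Mul(-14, Add(-27, Add(Add(-3, Function('u')(6, -1)), 11))) = Mul(-14, Add(-27, Add(Add(-3, Mul(9, 6)), 11))) = Mul(-14, Add(-27, Add(Add(-3, 54), 11))) = Mul(-14, Add(-27, Add(51, 11))) = Mul(-14, Add(-27, 62)) = Mul(-14, 35) = -490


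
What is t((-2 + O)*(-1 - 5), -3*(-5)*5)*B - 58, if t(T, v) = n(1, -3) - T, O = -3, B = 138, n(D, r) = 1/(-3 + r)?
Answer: -4221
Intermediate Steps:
t(T, v) = -⅙ - T (t(T, v) = 1/(-3 - 3) - T = 1/(-6) - T = -⅙ - T)
t((-2 + O)*(-1 - 5), -3*(-5)*5)*B - 58 = (-⅙ - (-2 - 3)*(-1 - 5))*138 - 58 = (-⅙ - (-5)*(-6))*138 - 58 = (-⅙ - 1*30)*138 - 58 = (-⅙ - 30)*138 - 58 = -181/6*138 - 58 = -4163 - 58 = -4221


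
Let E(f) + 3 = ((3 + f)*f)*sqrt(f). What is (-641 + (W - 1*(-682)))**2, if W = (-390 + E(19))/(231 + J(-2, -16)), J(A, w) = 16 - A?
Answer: 99673612/62001 + 2735392*sqrt(19)/20667 ≈ 2184.5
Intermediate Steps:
E(f) = -3 + f**(3/2)*(3 + f) (E(f) = -3 + ((3 + f)*f)*sqrt(f) = -3 + (f*(3 + f))*sqrt(f) = -3 + f**(3/2)*(3 + f))
W = -131/83 + 418*sqrt(19)/249 (W = (-390 + (-3 + 19**(5/2) + 3*19**(3/2)))/(231 + (16 - 1*(-2))) = (-390 + (-3 + 361*sqrt(19) + 3*(19*sqrt(19))))/(231 + (16 + 2)) = (-390 + (-3 + 361*sqrt(19) + 57*sqrt(19)))/(231 + 18) = (-390 + (-3 + 418*sqrt(19)))/249 = (-393 + 418*sqrt(19))*(1/249) = -131/83 + 418*sqrt(19)/249 ≈ 5.7390)
(-641 + (W - 1*(-682)))**2 = (-641 + ((-131/83 + 418*sqrt(19)/249) - 1*(-682)))**2 = (-641 + ((-131/83 + 418*sqrt(19)/249) + 682))**2 = (-641 + (56475/83 + 418*sqrt(19)/249))**2 = (3272/83 + 418*sqrt(19)/249)**2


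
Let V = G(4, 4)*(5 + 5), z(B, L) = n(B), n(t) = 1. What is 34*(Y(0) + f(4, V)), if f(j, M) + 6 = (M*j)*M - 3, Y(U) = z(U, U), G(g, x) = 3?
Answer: 122128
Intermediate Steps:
z(B, L) = 1
Y(U) = 1
V = 30 (V = 3*(5 + 5) = 3*10 = 30)
f(j, M) = -9 + j*M**2 (f(j, M) = -6 + ((M*j)*M - 3) = -6 + (j*M**2 - 3) = -6 + (-3 + j*M**2) = -9 + j*M**2)
34*(Y(0) + f(4, V)) = 34*(1 + (-9 + 4*30**2)) = 34*(1 + (-9 + 4*900)) = 34*(1 + (-9 + 3600)) = 34*(1 + 3591) = 34*3592 = 122128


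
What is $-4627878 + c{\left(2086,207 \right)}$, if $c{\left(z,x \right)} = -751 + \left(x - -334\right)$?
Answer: $-4628088$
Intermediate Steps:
$c{\left(z,x \right)} = -417 + x$ ($c{\left(z,x \right)} = -751 + \left(x + 334\right) = -751 + \left(334 + x\right) = -417 + x$)
$-4627878 + c{\left(2086,207 \right)} = -4627878 + \left(-417 + 207\right) = -4627878 - 210 = -4628088$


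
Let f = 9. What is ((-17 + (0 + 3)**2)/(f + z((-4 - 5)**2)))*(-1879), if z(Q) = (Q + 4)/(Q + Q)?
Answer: 2435184/1543 ≈ 1578.2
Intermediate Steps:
z(Q) = (4 + Q)/(2*Q) (z(Q) = (4 + Q)/((2*Q)) = (4 + Q)*(1/(2*Q)) = (4 + Q)/(2*Q))
((-17 + (0 + 3)**2)/(f + z((-4 - 5)**2)))*(-1879) = ((-17 + (0 + 3)**2)/(9 + (4 + (-4 - 5)**2)/(2*((-4 - 5)**2))))*(-1879) = ((-17 + 3**2)/(9 + (4 + (-9)**2)/(2*((-9)**2))))*(-1879) = ((-17 + 9)/(9 + (1/2)*(4 + 81)/81))*(-1879) = -8/(9 + (1/2)*(1/81)*85)*(-1879) = -8/(9 + 85/162)*(-1879) = -8/1543/162*(-1879) = -8*162/1543*(-1879) = -1296/1543*(-1879) = 2435184/1543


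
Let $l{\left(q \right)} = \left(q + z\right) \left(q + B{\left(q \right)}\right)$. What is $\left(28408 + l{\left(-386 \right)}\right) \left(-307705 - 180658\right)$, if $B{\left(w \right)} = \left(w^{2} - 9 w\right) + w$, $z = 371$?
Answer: $1097381939506$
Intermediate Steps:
$B{\left(w \right)} = w^{2} - 8 w$
$l{\left(q \right)} = \left(371 + q\right) \left(q + q \left(-8 + q\right)\right)$ ($l{\left(q \right)} = \left(q + 371\right) \left(q + q \left(-8 + q\right)\right) = \left(371 + q\right) \left(q + q \left(-8 + q\right)\right)$)
$\left(28408 + l{\left(-386 \right)}\right) \left(-307705 - 180658\right) = \left(28408 - 386 \left(-2597 + \left(-386\right)^{2} + 364 \left(-386\right)\right)\right) \left(-307705 - 180658\right) = \left(28408 - 386 \left(-2597 + 148996 - 140504\right)\right) \left(-488363\right) = \left(28408 - 2275470\right) \left(-488363\right) = \left(-2247062\right) \left(-488363\right) = 1097381939506$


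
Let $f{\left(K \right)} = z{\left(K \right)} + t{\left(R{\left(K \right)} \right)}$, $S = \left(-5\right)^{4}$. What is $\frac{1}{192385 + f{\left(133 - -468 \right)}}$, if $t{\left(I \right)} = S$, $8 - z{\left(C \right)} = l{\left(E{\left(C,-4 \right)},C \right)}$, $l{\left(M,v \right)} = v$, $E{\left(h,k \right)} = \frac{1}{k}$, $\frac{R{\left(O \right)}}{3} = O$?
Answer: $\frac{1}{192417} \approx 5.197 \cdot 10^{-6}$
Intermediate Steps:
$R{\left(O \right)} = 3 O$
$z{\left(C \right)} = 8 - C$
$S = 625$
$t{\left(I \right)} = 625$
$f{\left(K \right)} = 633 - K$ ($f{\left(K \right)} = \left(8 - K\right) + 625 = 633 - K$)
$\frac{1}{192385 + f{\left(133 - -468 \right)}} = \frac{1}{192385 + \left(633 - \left(133 - -468\right)\right)} = \frac{1}{192385 + \left(633 - \left(133 + 468\right)\right)} = \frac{1}{192385 + \left(633 - 601\right)} = \frac{1}{192385 + 32} = \frac{1}{192417}$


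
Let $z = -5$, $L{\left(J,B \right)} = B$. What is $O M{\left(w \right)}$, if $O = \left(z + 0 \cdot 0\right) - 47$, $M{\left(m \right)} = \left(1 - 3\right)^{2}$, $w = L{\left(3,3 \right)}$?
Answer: $-208$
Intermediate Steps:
$w = 3$
$M{\left(m \right)} = 4$ ($M{\left(m \right)} = \left(-2\right)^{2} = 4$)
$O = -52$ ($O = \left(-5 + 0 \cdot 0\right) - 47 = \left(-5 + 0\right) - 47 = -5 - 47 = -52$)
$O M{\left(w \right)} = \left(-52\right) 4 = -208$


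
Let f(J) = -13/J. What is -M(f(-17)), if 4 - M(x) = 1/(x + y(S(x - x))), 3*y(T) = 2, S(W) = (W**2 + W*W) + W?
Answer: -241/73 ≈ -3.3014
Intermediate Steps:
S(W) = W + 2*W**2 (S(W) = (W**2 + W**2) + W = 2*W**2 + W = W + 2*W**2)
y(T) = 2/3 (y(T) = (1/3)*2 = 2/3)
M(x) = 4 - 1/(2/3 + x) (M(x) = 4 - 1/(x + 2/3) = 4 - 1/(2/3 + x))
-M(f(-17)) = -(5 + 12*(-13/(-17)))/(2 + 3*(-13/(-17))) = -(5 + 12*(-13*(-1/17)))/(2 + 3*(-13*(-1/17))) = -(5 + 12*(13/17))/(2 + 3*(13/17)) = -(5 + 156/17)/(2 + 39/17) = -241/(73/17*17) = -17*241/(73*17) = -1*241/73 = -241/73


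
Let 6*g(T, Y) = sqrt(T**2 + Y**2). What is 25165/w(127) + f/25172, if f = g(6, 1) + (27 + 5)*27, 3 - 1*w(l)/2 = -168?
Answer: 158437217/2152206 + sqrt(37)/151032 ≈ 73.616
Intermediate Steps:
w(l) = 342 (w(l) = 6 - 2*(-168) = 6 + 336 = 342)
g(T, Y) = sqrt(T**2 + Y**2)/6
f = 864 + sqrt(37)/6 (f = sqrt(6**2 + 1**2)/6 + (27 + 5)*27 = sqrt(36 + 1)/6 + 32*27 = sqrt(37)/6 + 864 = 864 + sqrt(37)/6 ≈ 865.01)
25165/w(127) + f/25172 = 25165/342 + (864 + sqrt(37)/6)/25172 = 25165*(1/342) + (864 + sqrt(37)/6)*(1/25172) = 25165/342 + (216/6293 + sqrt(37)/151032) = 158437217/2152206 + sqrt(37)/151032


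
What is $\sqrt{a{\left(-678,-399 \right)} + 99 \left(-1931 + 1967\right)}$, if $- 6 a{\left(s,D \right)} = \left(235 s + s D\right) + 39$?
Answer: $\frac{i \sqrt{59898}}{2} \approx 122.37 i$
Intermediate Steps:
$a{\left(s,D \right)} = - \frac{13}{2} - \frac{235 s}{6} - \frac{D s}{6}$ ($a{\left(s,D \right)} = - \frac{\left(235 s + s D\right) + 39}{6} = - \frac{\left(235 s + D s\right) + 39}{6} = - \frac{39 + 235 s + D s}{6} = - \frac{13}{2} - \frac{235 s}{6} - \frac{D s}{6}$)
$\sqrt{a{\left(-678,-399 \right)} + 99 \left(-1931 + 1967\right)} = \sqrt{\left(- \frac{13}{2} - -26555 - \left(- \frac{133}{2}\right) \left(-678\right)\right) + 99 \left(-1931 + 1967\right)} = \sqrt{\left(- \frac{13}{2} + 26555 - 45087\right) + 99 \cdot 36} = \sqrt{- \frac{37077}{2} + 3564} = \sqrt{- \frac{29949}{2}} = \frac{i \sqrt{59898}}{2}$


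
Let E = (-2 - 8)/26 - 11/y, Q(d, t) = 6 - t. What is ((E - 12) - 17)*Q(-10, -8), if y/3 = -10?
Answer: -79219/195 ≈ -406.25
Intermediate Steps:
y = -30 (y = 3*(-10) = -30)
E = -7/390 (E = (-2 - 8)/26 - 11/(-30) = -10*1/26 - 11*(-1/30) = -5/13 + 11/30 = -7/390 ≈ -0.017949)
((E - 12) - 17)*Q(-10, -8) = ((-7/390 - 12) - 17)*(6 - 1*(-8)) = (-4687/390 - 17)*(6 + 8) = -11317/390*14 = -79219/195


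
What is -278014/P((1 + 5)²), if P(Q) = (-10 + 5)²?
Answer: -278014/25 ≈ -11121.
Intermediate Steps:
P(Q) = 25 (P(Q) = (-5)² = 25)
-278014/P((1 + 5)²) = -278014/25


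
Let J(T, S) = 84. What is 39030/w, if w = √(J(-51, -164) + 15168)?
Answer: 6505*√3813/1271 ≈ 316.04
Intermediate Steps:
w = 2*√3813 (w = √(84 + 15168) = √15252 = 2*√3813 ≈ 123.50)
39030/w = 39030/((2*√3813)) = 39030*(√3813/7626) = 6505*√3813/1271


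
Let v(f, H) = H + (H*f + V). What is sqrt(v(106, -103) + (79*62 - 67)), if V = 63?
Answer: I*sqrt(6127) ≈ 78.275*I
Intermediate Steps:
v(f, H) = 63 + H + H*f (v(f, H) = H + (H*f + 63) = H + (63 + H*f) = 63 + H + H*f)
sqrt(v(106, -103) + (79*62 - 67)) = sqrt((63 - 103 - 103*106) + (79*62 - 67)) = sqrt((63 - 103 - 10918) + (4898 - 67)) = sqrt(-10958 + 4831) = sqrt(-6127) = I*sqrt(6127)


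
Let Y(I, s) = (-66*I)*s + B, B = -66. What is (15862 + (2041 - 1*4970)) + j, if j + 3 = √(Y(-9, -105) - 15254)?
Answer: 12930 + I*√77690 ≈ 12930.0 + 278.73*I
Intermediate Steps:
Y(I, s) = -66 - 66*I*s (Y(I, s) = (-66*I)*s - 66 = -66*I*s - 66 = -66 - 66*I*s)
j = -3 + I*√77690 (j = -3 + √((-66 - 66*(-9)*(-105)) - 15254) = -3 + √((-66 - 62370) - 15254) = -3 + √(-62436 - 15254) = -3 + √(-77690) = -3 + I*√77690 ≈ -3.0 + 278.73*I)
(15862 + (2041 - 1*4970)) + j = (15862 + (2041 - 1*4970)) + (-3 + I*√77690) = (15862 + (2041 - 4970)) + (-3 + I*√77690) = (15862 - 2929) + (-3 + I*√77690) = 12933 + (-3 + I*√77690) = 12930 + I*√77690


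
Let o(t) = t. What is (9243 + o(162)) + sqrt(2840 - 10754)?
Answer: 9405 + I*sqrt(7914) ≈ 9405.0 + 88.961*I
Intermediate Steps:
(9243 + o(162)) + sqrt(2840 - 10754) = (9243 + 162) + sqrt(2840 - 10754) = 9405 + sqrt(-7914) = 9405 + I*sqrt(7914)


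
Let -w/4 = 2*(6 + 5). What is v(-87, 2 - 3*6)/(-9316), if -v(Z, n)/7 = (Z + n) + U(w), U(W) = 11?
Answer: -161/2329 ≈ -0.069128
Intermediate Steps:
w = -88 (w = -8*(6 + 5) = -8*11 = -4*22 = -88)
v(Z, n) = -77 - 7*Z - 7*n (v(Z, n) = -7*((Z + n) + 11) = -7*(11 + Z + n) = -77 - 7*Z - 7*n)
v(-87, 2 - 3*6)/(-9316) = (-77 - 7*(-87) - 7*(2 - 3*6))/(-9316) = (-77 + 609 - 7*(2 - 18))*(-1/9316) = (-77 + 609 - 7*(-16))*(-1/9316) = (-77 + 609 + 112)*(-1/9316) = 644*(-1/9316) = -161/2329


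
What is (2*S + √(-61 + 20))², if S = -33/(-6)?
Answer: (11 + I*√41)² ≈ 80.0 + 140.87*I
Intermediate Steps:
S = 11/2 (S = -33*(-⅙) = 11/2 ≈ 5.5000)
(2*S + √(-61 + 20))² = (2*(11/2) + √(-61 + 20))² = (11 + √(-41))² = (11 + I*√41)²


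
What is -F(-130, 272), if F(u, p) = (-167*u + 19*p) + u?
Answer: -26748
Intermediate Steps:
F(u, p) = -166*u + 19*p
-F(-130, 272) = -(-166*(-130) + 19*272) = -(21580 + 5168) = -1*26748 = -26748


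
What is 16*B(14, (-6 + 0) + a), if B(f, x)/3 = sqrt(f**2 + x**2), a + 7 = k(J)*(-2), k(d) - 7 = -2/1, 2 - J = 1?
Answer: 240*sqrt(29) ≈ 1292.4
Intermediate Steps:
J = 1 (J = 2 - 1*1 = 2 - 1 = 1)
k(d) = 5 (k(d) = 7 - 2/1 = 7 - 2*1 = 7 - 2 = 5)
a = -17 (a = -7 + 5*(-2) = -7 - 10 = -17)
B(f, x) = 3*sqrt(f**2 + x**2)
16*B(14, (-6 + 0) + a) = 16*(3*sqrt(14**2 + ((-6 + 0) - 17)**2)) = 16*(3*sqrt(196 + (-6 - 17)**2)) = 16*(3*sqrt(196 + (-23)**2)) = 16*(3*sqrt(196 + 529)) = 16*(3*sqrt(725)) = 16*(3*(5*sqrt(29))) = 16*(15*sqrt(29)) = 240*sqrt(29)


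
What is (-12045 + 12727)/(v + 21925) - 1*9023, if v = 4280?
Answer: -236447033/26205 ≈ -9023.0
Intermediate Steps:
(-12045 + 12727)/(v + 21925) - 1*9023 = (-12045 + 12727)/(4280 + 21925) - 1*9023 = 682/26205 - 9023 = -236447033/26205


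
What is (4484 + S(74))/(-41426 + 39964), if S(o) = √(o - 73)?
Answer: -4485/1462 ≈ -3.0677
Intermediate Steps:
S(o) = √(-73 + o)
(4484 + S(74))/(-41426 + 39964) = (4484 + √(-73 + 74))/(-41426 + 39964) = (4484 + √1)/(-1462) = (4484 + 1)*(-1/1462) = 4485*(-1/1462) = -4485/1462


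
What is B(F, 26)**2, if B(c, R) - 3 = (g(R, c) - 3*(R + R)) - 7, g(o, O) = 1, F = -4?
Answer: 25281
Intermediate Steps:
B(c, R) = -3 - 6*R (B(c, R) = 3 + ((1 - 3*(R + R)) - 7) = 3 + ((1 - 6*R) - 7) = 3 + (-6 - 6*R) = -3 - 6*R)
B(F, 26)**2 = (-3 - 6*26)**2 = (-3 - 156)**2 = (-159)**2 = 25281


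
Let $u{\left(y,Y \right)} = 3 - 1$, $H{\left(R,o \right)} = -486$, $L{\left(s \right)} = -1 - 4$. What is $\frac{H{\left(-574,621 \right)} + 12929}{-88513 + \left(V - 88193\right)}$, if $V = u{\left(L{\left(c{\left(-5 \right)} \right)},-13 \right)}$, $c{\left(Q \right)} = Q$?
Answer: $- \frac{12443}{176704} \approx -0.070417$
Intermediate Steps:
$L{\left(s \right)} = -5$ ($L{\left(s \right)} = -1 - 4 = -5$)
$u{\left(y,Y \right)} = 2$ ($u{\left(y,Y \right)} = 3 - 1 = 2$)
$V = 2$
$\frac{H{\left(-574,621 \right)} + 12929}{-88513 + \left(V - 88193\right)} = \frac{-486 + 12929}{-88513 + \left(2 - 88193\right)} = \frac{12443}{-88513 + \left(2 - 88193\right)} = \frac{12443}{-88513 - 88191} = \frac{12443}{-176704} = 12443 \left(- \frac{1}{176704}\right) = - \frac{12443}{176704}$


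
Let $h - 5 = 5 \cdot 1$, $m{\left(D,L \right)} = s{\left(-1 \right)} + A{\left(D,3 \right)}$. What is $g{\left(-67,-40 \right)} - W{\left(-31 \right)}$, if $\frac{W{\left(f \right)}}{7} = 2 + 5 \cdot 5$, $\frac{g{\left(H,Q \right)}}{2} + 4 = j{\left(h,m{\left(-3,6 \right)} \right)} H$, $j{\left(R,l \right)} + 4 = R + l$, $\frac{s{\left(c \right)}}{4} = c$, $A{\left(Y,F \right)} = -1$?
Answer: $-331$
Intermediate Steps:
$s{\left(c \right)} = 4 c$
$m{\left(D,L \right)} = -5$ ($m{\left(D,L \right)} = 4 \left(-1\right) - 1 = -4 - 1 = -5$)
$h = 10$ ($h = 5 + 5 \cdot 1 = 5 + 5 = 10$)
$j{\left(R,l \right)} = -4 + R + l$ ($j{\left(R,l \right)} = -4 + \left(R + l\right) = -4 + R + l$)
$g{\left(H,Q \right)} = -8 + 2 H$ ($g{\left(H,Q \right)} = -8 + 2 \left(-4 + 10 - 5\right) H = -8 + 2 \cdot 1 H = -8 + 2 H$)
$W{\left(f \right)} = 189$ ($W{\left(f \right)} = 7 \left(2 + 5 \cdot 5\right) = 7 \left(2 + 25\right) = 7 \cdot 27 = 189$)
$g{\left(-67,-40 \right)} - W{\left(-31 \right)} = \left(-8 + 2 \left(-67\right)\right) - 189 = \left(-8 - 134\right) - 189 = -142 - 189 = -331$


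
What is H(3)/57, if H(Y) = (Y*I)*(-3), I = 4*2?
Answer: -24/19 ≈ -1.2632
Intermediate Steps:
I = 8
H(Y) = -24*Y (H(Y) = (Y*8)*(-3) = (8*Y)*(-3) = -24*Y)
H(3)/57 = -24*3/57 = -72*1/57 = -24/19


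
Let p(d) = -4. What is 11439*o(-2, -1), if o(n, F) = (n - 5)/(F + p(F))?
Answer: 80073/5 ≈ 16015.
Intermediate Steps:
o(n, F) = (-5 + n)/(-4 + F) (o(n, F) = (n - 5)/(F - 4) = (-5 + n)/(-4 + F))
11439*o(-2, -1) = 11439*((-5 - 2)/(-4 - 1)) = 11439*(-7/(-5)) = 11439*(-⅕*(-7)) = 11439*(7/5) = 80073/5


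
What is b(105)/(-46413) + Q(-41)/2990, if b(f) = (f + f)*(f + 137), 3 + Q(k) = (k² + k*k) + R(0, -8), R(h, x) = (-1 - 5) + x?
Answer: 219979/9251658 ≈ 0.023777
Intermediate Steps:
R(h, x) = -6 + x
Q(k) = -17 + 2*k² (Q(k) = -3 + ((k² + k*k) + (-6 - 8)) = -3 + ((k² + k²) - 14) = -3 + (2*k² - 14) = -3 + (-14 + 2*k²) = -17 + 2*k²)
b(f) = 2*f*(137 + f) (b(f) = (2*f)*(137 + f) = 2*f*(137 + f))
b(105)/(-46413) + Q(-41)/2990 = (2*105*(137 + 105))/(-46413) + (-17 + 2*(-41)²)/2990 = (2*105*242)*(-1/46413) + (-17 + 2*1681)*(1/2990) = 50820*(-1/46413) + (-17 + 3362)*(1/2990) = -16940/15471 + 3345*(1/2990) = -16940/15471 + 669/598 = 219979/9251658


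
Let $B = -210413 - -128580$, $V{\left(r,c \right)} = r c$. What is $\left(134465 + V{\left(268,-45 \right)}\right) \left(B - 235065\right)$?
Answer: $-38789899690$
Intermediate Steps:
$V{\left(r,c \right)} = c r$
$B = -81833$ ($B = -210413 + 128580 = -81833$)
$\left(134465 + V{\left(268,-45 \right)}\right) \left(B - 235065\right) = \left(134465 - 12060\right) \left(-81833 - 235065\right) = \left(134465 - 12060\right) \left(-316898\right) = 122405 \left(-316898\right) = -38789899690$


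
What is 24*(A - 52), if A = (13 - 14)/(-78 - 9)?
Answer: -36184/29 ≈ -1247.7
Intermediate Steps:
A = 1/87 (A = -1/(-87) = -1*(-1/87) = 1/87 ≈ 0.011494)
24*(A - 52) = 24*(1/87 - 52) = 24*(-4523/87) = -36184/29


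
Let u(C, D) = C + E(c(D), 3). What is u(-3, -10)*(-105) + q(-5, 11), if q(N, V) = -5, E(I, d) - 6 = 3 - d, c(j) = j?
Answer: -320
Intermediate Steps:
E(I, d) = 9 - d (E(I, d) = 6 + (3 - d) = 9 - d)
u(C, D) = 6 + C (u(C, D) = C + (9 - 1*3) = C + (9 - 3) = C + 6 = 6 + C)
u(-3, -10)*(-105) + q(-5, 11) = (6 - 3)*(-105) - 5 = 3*(-105) - 5 = -315 - 5 = -320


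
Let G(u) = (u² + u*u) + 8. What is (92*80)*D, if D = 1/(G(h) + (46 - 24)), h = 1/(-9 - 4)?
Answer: 77740/317 ≈ 245.24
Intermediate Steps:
h = -1/13 (h = 1/(-13) = -1/13 ≈ -0.076923)
G(u) = 8 + 2*u² (G(u) = (u² + u²) + 8 = 2*u² + 8 = 8 + 2*u²)
D = 169/5072 (D = 1/((8 + 2*(-1/13)²) + (46 - 24)) = 1/((8 + 2*(1/169)) + 22) = 1/((8 + 2/169) + 22) = 1/(1354/169 + 22) = 1/(5072/169) = 169/5072 ≈ 0.033320)
(92*80)*D = (92*80)*(169/5072) = 7360*(169/5072) = 77740/317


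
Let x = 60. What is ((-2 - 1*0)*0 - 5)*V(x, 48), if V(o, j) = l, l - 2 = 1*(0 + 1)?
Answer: -15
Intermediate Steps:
l = 3 (l = 2 + 1*(0 + 1) = 2 + 1*1 = 2 + 1 = 3)
V(o, j) = 3
((-2 - 1*0)*0 - 5)*V(x, 48) = ((-2 - 1*0)*0 - 5)*3 = ((-2 + 0)*0 - 5)*3 = (-2*0 - 5)*3 = (0 - 5)*3 = -5*3 = -15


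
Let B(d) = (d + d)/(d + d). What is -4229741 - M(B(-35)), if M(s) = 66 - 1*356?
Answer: -4229451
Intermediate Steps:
B(d) = 1 (B(d) = (2*d)/((2*d)) = (2*d)*(1/(2*d)) = 1)
M(s) = -290 (M(s) = 66 - 356 = -290)
-4229741 - M(B(-35)) = -4229741 - 1*(-290) = -4229741 + 290 = -4229451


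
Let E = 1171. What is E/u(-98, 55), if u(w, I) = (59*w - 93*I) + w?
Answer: -1171/10995 ≈ -0.10650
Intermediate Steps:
u(w, I) = -93*I + 60*w (u(w, I) = (-93*I + 59*w) + w = -93*I + 60*w)
E/u(-98, 55) = 1171/(-93*55 + 60*(-98)) = 1171/(-5115 - 5880) = 1171/(-10995) = 1171*(-1/10995) = -1171/10995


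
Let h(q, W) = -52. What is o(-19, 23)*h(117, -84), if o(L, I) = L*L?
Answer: -18772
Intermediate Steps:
o(L, I) = L**2
o(-19, 23)*h(117, -84) = (-19)**2*(-52) = 361*(-52) = -18772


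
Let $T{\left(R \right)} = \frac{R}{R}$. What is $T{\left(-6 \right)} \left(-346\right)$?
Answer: $-346$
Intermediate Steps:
$T{\left(R \right)} = 1$
$T{\left(-6 \right)} \left(-346\right) = 1 \left(-346\right) = -346$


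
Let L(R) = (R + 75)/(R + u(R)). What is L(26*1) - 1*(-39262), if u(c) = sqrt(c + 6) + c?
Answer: 26228329/668 - 101*sqrt(2)/668 ≈ 39264.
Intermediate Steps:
u(c) = c + sqrt(6 + c) (u(c) = sqrt(6 + c) + c = c + sqrt(6 + c))
L(R) = (75 + R)/(sqrt(6 + R) + 2*R) (L(R) = (R + 75)/(R + (R + sqrt(6 + R))) = (75 + R)/(sqrt(6 + R) + 2*R))
L(26*1) - 1*(-39262) = (75 + 26*1)/(sqrt(6 + 26*1) + 2*(26*1)) - 1*(-39262) = (75 + 26)/(sqrt(6 + 26) + 2*26) + 39262 = 101/(sqrt(32) + 52) + 39262 = 101/(4*sqrt(2) + 52) + 39262 = 101/(52 + 4*sqrt(2)) + 39262 = 39262 + 101/(52 + 4*sqrt(2))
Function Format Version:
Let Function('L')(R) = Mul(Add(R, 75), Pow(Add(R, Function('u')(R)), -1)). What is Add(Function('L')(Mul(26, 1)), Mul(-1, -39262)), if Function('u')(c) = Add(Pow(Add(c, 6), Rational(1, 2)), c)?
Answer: Add(Rational(26228329, 668), Mul(Rational(-101, 668), Pow(2, Rational(1, 2)))) ≈ 39264.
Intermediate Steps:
Function('u')(c) = Add(c, Pow(Add(6, c), Rational(1, 2))) (Function('u')(c) = Add(Pow(Add(6, c), Rational(1, 2)), c) = Add(c, Pow(Add(6, c), Rational(1, 2))))
Function('L')(R) = Mul(Pow(Add(Pow(Add(6, R), Rational(1, 2)), Mul(2, R)), -1), Add(75, R)) (Function('L')(R) = Mul(Add(R, 75), Pow(Add(R, Add(R, Pow(Add(6, R), Rational(1, 2)))), -1)) = Mul(Add(75, R), Pow(Add(Pow(Add(6, R), Rational(1, 2)), Mul(2, R)), -1)) = Mul(Pow(Add(Pow(Add(6, R), Rational(1, 2)), Mul(2, R)), -1), Add(75, R)))
Add(Function('L')(Mul(26, 1)), Mul(-1, -39262)) = Add(Mul(Pow(Add(Pow(Add(6, Mul(26, 1)), Rational(1, 2)), Mul(2, Mul(26, 1))), -1), Add(75, Mul(26, 1))), Mul(-1, -39262)) = Add(Mul(Pow(Add(Pow(Add(6, 26), Rational(1, 2)), Mul(2, 26)), -1), Add(75, 26)), 39262) = Add(Mul(Pow(Add(Pow(32, Rational(1, 2)), 52), -1), 101), 39262) = Add(Mul(Pow(Add(Mul(4, Pow(2, Rational(1, 2))), 52), -1), 101), 39262) = Add(Mul(Pow(Add(52, Mul(4, Pow(2, Rational(1, 2)))), -1), 101), 39262) = Add(Mul(101, Pow(Add(52, Mul(4, Pow(2, Rational(1, 2)))), -1)), 39262) = Add(39262, Mul(101, Pow(Add(52, Mul(4, Pow(2, Rational(1, 2)))), -1)))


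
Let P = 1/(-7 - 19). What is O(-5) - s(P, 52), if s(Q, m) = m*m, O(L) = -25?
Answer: -2729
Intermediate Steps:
P = -1/26 (P = 1/(-26) = -1/26 ≈ -0.038462)
s(Q, m) = m²
O(-5) - s(P, 52) = -25 - 1*52² = -25 - 1*2704 = -25 - 2704 = -2729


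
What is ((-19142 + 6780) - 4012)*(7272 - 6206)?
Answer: -17454684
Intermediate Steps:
((-19142 + 6780) - 4012)*(7272 - 6206) = (-12362 - 4012)*1066 = -16374*1066 = -17454684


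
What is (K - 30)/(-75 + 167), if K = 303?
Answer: 273/92 ≈ 2.9674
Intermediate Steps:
(K - 30)/(-75 + 167) = (303 - 30)/(-75 + 167) = 273/92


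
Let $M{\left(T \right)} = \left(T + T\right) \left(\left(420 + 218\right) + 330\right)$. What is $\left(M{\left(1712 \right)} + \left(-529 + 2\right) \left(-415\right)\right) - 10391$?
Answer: $3522746$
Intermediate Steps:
$M{\left(T \right)} = 1936 T$ ($M{\left(T \right)} = 2 T \left(638 + 330\right) = 2 T 968 = 1936 T$)
$\left(M{\left(1712 \right)} + \left(-529 + 2\right) \left(-415\right)\right) - 10391 = \left(1936 \cdot 1712 + \left(-529 + 2\right) \left(-415\right)\right) - 10391 = \left(3314432 - -218705\right) - 10391 = \left(3314432 + 218705\right) - 10391 = 3533137 - 10391 = 3522746$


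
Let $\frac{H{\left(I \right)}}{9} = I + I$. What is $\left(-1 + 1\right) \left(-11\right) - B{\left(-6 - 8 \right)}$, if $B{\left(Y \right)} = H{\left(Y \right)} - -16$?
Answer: $236$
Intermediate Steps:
$H{\left(I \right)} = 18 I$ ($H{\left(I \right)} = 9 \left(I + I\right) = 9 \cdot 2 I = 18 I$)
$B{\left(Y \right)} = 16 + 18 Y$ ($B{\left(Y \right)} = 18 Y - -16 = 18 Y + 16 = 16 + 18 Y$)
$\left(-1 + 1\right) \left(-11\right) - B{\left(-6 - 8 \right)} = \left(-1 + 1\right) \left(-11\right) - \left(16 + 18 \left(-6 - 8\right)\right) = 0 \left(-11\right) - \left(16 + 18 \left(-14\right)\right) = 0 - \left(16 - 252\right) = 0 - -236 = 0 + 236 = 236$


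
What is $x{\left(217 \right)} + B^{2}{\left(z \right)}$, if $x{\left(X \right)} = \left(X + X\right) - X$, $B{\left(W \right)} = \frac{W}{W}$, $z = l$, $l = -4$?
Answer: $218$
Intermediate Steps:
$z = -4$
$B{\left(W \right)} = 1$
$x{\left(X \right)} = X$ ($x{\left(X \right)} = 2 X - X = X$)
$x{\left(217 \right)} + B^{2}{\left(z \right)} = 217 + 1^{2} = 217 + 1 = 218$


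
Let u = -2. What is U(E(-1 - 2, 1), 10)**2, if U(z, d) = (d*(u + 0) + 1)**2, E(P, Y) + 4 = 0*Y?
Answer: 130321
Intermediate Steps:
E(P, Y) = -4 (E(P, Y) = -4 + 0*Y = -4 + 0 = -4)
U(z, d) = (1 - 2*d)**2 (U(z, d) = (d*(-2 + 0) + 1)**2 = (d*(-2) + 1)**2 = (-2*d + 1)**2 = (1 - 2*d)**2)
U(E(-1 - 2, 1), 10)**2 = ((1 - 2*10)**2)**2 = ((1 - 20)**2)**2 = ((-19)**2)**2 = 361**2 = 130321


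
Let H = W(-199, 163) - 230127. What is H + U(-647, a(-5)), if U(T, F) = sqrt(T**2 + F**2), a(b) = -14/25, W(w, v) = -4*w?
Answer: -229331 + sqrt(261630821)/25 ≈ -2.2868e+5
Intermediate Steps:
a(b) = -14/25 (a(b) = -14*1/25 = -14/25)
U(T, F) = sqrt(F**2 + T**2)
H = -229331 (H = -4*(-199) - 230127 = 796 - 230127 = -229331)
H + U(-647, a(-5)) = -229331 + sqrt((-14/25)**2 + (-647)**2) = -229331 + sqrt(196/625 + 418609) = -229331 + sqrt(261630821/625) = -229331 + sqrt(261630821)/25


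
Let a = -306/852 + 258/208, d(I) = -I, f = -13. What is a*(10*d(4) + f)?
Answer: -344871/7384 ≈ -46.705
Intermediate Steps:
a = 6507/7384 (a = -306*1/852 + 258*(1/208) = -51/142 + 129/104 = 6507/7384 ≈ 0.88123)
a*(10*d(4) + f) = 6507*(10*(-1*4) - 13)/7384 = 6507*(10*(-4) - 13)/7384 = 6507*(-40 - 13)/7384 = (6507/7384)*(-53) = -344871/7384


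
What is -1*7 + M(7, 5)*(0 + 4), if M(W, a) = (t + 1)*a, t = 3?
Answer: 73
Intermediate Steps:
M(W, a) = 4*a (M(W, a) = (3 + 1)*a = 4*a)
-1*7 + M(7, 5)*(0 + 4) = -1*7 + (4*5)*(0 + 4) = -7 + 20*4 = -7 + 80 = 73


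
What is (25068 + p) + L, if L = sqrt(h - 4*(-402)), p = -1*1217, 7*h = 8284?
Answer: 23851 + 2*sqrt(34195)/7 ≈ 23904.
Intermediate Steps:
h = 8284/7 (h = (1/7)*8284 = 8284/7 ≈ 1183.4)
p = -1217
L = 2*sqrt(34195)/7 (L = sqrt(8284/7 - 4*(-402)) = sqrt(8284/7 + 1608) = sqrt(19540/7) = 2*sqrt(34195)/7 ≈ 52.834)
(25068 + p) + L = (25068 - 1217) + 2*sqrt(34195)/7 = 23851 + 2*sqrt(34195)/7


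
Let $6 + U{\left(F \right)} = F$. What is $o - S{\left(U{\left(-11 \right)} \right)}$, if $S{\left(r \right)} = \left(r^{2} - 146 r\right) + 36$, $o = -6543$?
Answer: $-9350$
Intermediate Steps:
$U{\left(F \right)} = -6 + F$
$S{\left(r \right)} = 36 + r^{2} - 146 r$
$o - S{\left(U{\left(-11 \right)} \right)} = -6543 - \left(36 + \left(-6 - 11\right)^{2} - 146 \left(-6 - 11\right)\right) = -6543 - \left(36 + \left(-17\right)^{2} - -2482\right) = -6543 - \left(36 + 289 + 2482\right) = -6543 - 2807 = -9350$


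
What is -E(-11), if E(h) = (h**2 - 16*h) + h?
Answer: -286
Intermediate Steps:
E(h) = h**2 - 15*h
-E(-11) = -(-11)*(-15 - 11) = -(-11)*(-26) = -1*286 = -286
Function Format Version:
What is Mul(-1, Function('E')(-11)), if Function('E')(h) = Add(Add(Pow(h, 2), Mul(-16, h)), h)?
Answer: -286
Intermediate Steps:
Function('E')(h) = Add(Pow(h, 2), Mul(-15, h))
Mul(-1, Function('E')(-11)) = Mul(-1, Mul(-11, Add(-15, -11))) = Mul(-1, Mul(-11, -26)) = Mul(-1, 286) = -286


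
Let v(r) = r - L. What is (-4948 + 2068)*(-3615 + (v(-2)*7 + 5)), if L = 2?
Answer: 10477440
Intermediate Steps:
v(r) = -2 + r (v(r) = r - 1*2 = r - 2 = -2 + r)
(-4948 + 2068)*(-3615 + (v(-2)*7 + 5)) = (-4948 + 2068)*(-3615 + ((-2 - 2)*7 + 5)) = -2880*(-3615 + (-4*7 + 5)) = -2880*(-3615 + (-28 + 5)) = -2880*(-3615 - 23) = -2880*(-3638) = 10477440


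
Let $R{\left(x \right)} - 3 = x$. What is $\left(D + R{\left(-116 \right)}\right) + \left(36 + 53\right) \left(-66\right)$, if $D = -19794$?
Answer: $-25781$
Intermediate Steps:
$R{\left(x \right)} = 3 + x$
$\left(D + R{\left(-116 \right)}\right) + \left(36 + 53\right) \left(-66\right) = \left(-19794 + \left(3 - 116\right)\right) + \left(36 + 53\right) \left(-66\right) = \left(-19794 - 113\right) + 89 \left(-66\right) = -19907 - 5874 = -25781$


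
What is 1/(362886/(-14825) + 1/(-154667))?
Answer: -2292938275/56126503787 ≈ -0.040853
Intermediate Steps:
1/(362886/(-14825) + 1/(-154667)) = 1/(362886*(-1/14825) - 1/154667) = 1/(-362886/14825 - 1/154667) = 1/(-56126503787/2292938275) = -2292938275/56126503787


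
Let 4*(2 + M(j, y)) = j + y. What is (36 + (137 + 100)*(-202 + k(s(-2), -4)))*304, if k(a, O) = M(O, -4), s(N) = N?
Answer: -14830944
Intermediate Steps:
M(j, y) = -2 + j/4 + y/4 (M(j, y) = -2 + (j + y)/4 = -2 + (j/4 + y/4) = -2 + j/4 + y/4)
k(a, O) = -3 + O/4 (k(a, O) = -2 + O/4 + (¼)*(-4) = -2 + O/4 - 1 = -3 + O/4)
(36 + (137 + 100)*(-202 + k(s(-2), -4)))*304 = (36 + (137 + 100)*(-202 + (-3 + (¼)*(-4))))*304 = (36 + 237*(-202 + (-3 - 1)))*304 = (36 + 237*(-202 - 4))*304 = (36 + 237*(-206))*304 = (36 - 48822)*304 = -48786*304 = -14830944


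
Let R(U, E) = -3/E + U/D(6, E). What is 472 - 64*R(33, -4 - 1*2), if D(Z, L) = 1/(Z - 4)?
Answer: -3784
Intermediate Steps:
D(Z, L) = 1/(-4 + Z)
R(U, E) = -3/E + 2*U (R(U, E) = -3/E + U/(1/(-4 + 6)) = -3/E + U/(1/2) = -3/E + U*2 = -3/E + 2*U)
472 - 64*R(33, -4 - 1*2) = 472 - 64*(-3/(-4 - 1*2) + 2*33) = 472 - 64*(-3/(-4 - 2) + 66) = 472 - 64*(-3/(-6) + 66) = 472 - 64*(-3*(-1/6) + 66) = 472 - 64*(1/2 + 66) = 472 - 64*133/2 = 472 - 4256 = -3784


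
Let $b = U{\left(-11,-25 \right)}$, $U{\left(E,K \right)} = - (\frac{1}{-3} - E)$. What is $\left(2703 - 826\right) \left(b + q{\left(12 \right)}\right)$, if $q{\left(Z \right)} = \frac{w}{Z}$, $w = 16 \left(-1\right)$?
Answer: $-22524$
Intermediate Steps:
$U{\left(E,K \right)} = \frac{1}{3} + E$ ($U{\left(E,K \right)} = - (- \frac{1}{3} - E) = \frac{1}{3} + E$)
$w = -16$
$b = - \frac{32}{3}$ ($b = \frac{1}{3} - 11 = - \frac{32}{3} \approx -10.667$)
$q{\left(Z \right)} = - \frac{16}{Z}$
$\left(2703 - 826\right) \left(b + q{\left(12 \right)}\right) = \left(2703 - 826\right) \left(- \frac{32}{3} - \frac{16}{12}\right) = 1877 \left(- \frac{32}{3} - \frac{4}{3}\right) = 1877 \left(-12\right) = -22524$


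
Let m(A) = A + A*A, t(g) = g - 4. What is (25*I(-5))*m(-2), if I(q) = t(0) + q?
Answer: -450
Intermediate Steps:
t(g) = -4 + g
I(q) = -4 + q (I(q) = (-4 + 0) + q = -4 + q)
m(A) = A + A²
(25*I(-5))*m(-2) = (25*(-4 - 5))*(-2*(1 - 2)) = (25*(-9))*(-2*(-1)) = -225*2 = -450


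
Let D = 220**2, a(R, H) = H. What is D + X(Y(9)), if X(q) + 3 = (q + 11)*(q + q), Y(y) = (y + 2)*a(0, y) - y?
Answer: 66577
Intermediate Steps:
Y(y) = -y + y*(2 + y) (Y(y) = (y + 2)*y - y = (2 + y)*y - y = y*(2 + y) - y = -y + y*(2 + y))
X(q) = -3 + 2*q*(11 + q) (X(q) = -3 + (q + 11)*(q + q) = -3 + (11 + q)*(2*q) = -3 + 2*q*(11 + q))
D = 48400
D + X(Y(9)) = 48400 + (-3 + 2*(9*(1 + 9))**2 + 22*(9*(1 + 9))) = 48400 + (-3 + 2*(9*10)**2 + 22*(9*10)) = 48400 + (-3 + 2*90**2 + 22*90) = 48400 + (-3 + 2*8100 + 1980) = 48400 + (-3 + 16200 + 1980) = 48400 + 18177 = 66577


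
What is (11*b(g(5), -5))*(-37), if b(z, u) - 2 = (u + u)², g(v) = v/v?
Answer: -41514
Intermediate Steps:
g(v) = 1
b(z, u) = 2 + 4*u² (b(z, u) = 2 + (u + u)² = 2 + (2*u)² = 2 + 4*u²)
(11*b(g(5), -5))*(-37) = (11*(2 + 4*(-5)²))*(-37) = (11*(2 + 4*25))*(-37) = (11*(2 + 100))*(-37) = (11*102)*(-37) = 1122*(-37) = -41514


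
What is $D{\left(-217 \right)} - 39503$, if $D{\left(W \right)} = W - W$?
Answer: $-39503$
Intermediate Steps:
$D{\left(W \right)} = 0$
$D{\left(-217 \right)} - 39503 = 0 - 39503 = -39503$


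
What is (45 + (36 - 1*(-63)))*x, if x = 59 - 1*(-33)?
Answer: 13248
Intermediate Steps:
x = 92 (x = 59 + 33 = 92)
(45 + (36 - 1*(-63)))*x = (45 + (36 - 1*(-63)))*92 = (45 + (36 + 63))*92 = (45 + 99)*92 = 144*92 = 13248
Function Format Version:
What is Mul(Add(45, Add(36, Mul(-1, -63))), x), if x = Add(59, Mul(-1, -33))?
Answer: 13248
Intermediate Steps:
x = 92 (x = Add(59, 33) = 92)
Mul(Add(45, Add(36, Mul(-1, -63))), x) = Mul(Add(45, Add(36, Mul(-1, -63))), 92) = Mul(Add(45, Add(36, 63)), 92) = Mul(Add(45, 99), 92) = Mul(144, 92) = 13248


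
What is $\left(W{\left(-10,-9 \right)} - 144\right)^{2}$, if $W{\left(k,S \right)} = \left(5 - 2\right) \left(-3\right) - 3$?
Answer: $24336$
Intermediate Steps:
$W{\left(k,S \right)} = -12$ ($W{\left(k,S \right)} = 3 \left(-3\right) - 3 = -9 - 3 = -12$)
$\left(W{\left(-10,-9 \right)} - 144\right)^{2} = \left(-12 - 144\right)^{2} = \left(-156\right)^{2} = 24336$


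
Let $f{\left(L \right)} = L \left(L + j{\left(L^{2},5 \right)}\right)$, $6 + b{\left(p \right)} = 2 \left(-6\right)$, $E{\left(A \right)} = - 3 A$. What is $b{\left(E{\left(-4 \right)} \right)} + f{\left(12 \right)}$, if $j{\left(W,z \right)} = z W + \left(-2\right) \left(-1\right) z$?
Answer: $8886$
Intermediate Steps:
$b{\left(p \right)} = -18$ ($b{\left(p \right)} = -6 + 2 \left(-6\right) = -6 - 12 = -18$)
$j{\left(W,z \right)} = 2 z + W z$ ($j{\left(W,z \right)} = W z + 2 z = 2 z + W z$)
$f{\left(L \right)} = L \left(10 + L + 5 L^{2}\right)$ ($f{\left(L \right)} = L \left(L + 5 \left(2 + L^{2}\right)\right) = L \left(L + \left(10 + 5 L^{2}\right)\right) = L \left(10 + L + 5 L^{2}\right)$)
$b{\left(E{\left(-4 \right)} \right)} + f{\left(12 \right)} = -18 + 12 \left(10 + 12 + 5 \cdot 12^{2}\right) = -18 + 12 \left(10 + 12 + 5 \cdot 144\right) = -18 + 12 \left(10 + 12 + 720\right) = -18 + 12 \cdot 742 = -18 + 8904 = 8886$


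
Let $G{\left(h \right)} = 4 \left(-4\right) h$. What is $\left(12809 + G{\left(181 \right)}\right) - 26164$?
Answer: $-16251$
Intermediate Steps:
$G{\left(h \right)} = - 16 h$
$\left(12809 + G{\left(181 \right)}\right) - 26164 = \left(12809 - 2896\right) - 26164 = 9913 - 26164 = -16251$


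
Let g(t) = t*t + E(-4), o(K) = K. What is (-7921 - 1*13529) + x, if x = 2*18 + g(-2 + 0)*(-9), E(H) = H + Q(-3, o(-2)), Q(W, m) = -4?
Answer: -21378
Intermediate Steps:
E(H) = -4 + H (E(H) = H - 4 = -4 + H)
g(t) = -8 + t² (g(t) = t*t + (-4 - 4) = t² - 8 = -8 + t²)
x = 72 (x = 2*18 + (-8 + (-2 + 0)²)*(-9) = 36 + (-8 + (-2)²)*(-9) = 36 + (-8 + 4)*(-9) = 36 - 4*(-9) = 36 + 36 = 72)
(-7921 - 1*13529) + x = (-7921 - 1*13529) + 72 = (-7921 - 13529) + 72 = -21450 + 72 = -21378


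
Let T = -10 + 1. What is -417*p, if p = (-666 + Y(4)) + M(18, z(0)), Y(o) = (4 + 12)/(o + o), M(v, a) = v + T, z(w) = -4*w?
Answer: 273135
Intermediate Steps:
T = -9
M(v, a) = -9 + v (M(v, a) = v - 9 = -9 + v)
Y(o) = 8/o (Y(o) = 16/((2*o)) = 16*(1/(2*o)) = 8/o)
p = -655 (p = (-666 + 8/4) + (-9 + 18) = (-666 + 8*(¼)) + 9 = (-666 + 2) + 9 = -664 + 9 = -655)
-417*p = -417*(-655) = 273135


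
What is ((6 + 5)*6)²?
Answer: 4356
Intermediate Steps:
((6 + 5)*6)² = (11*6)² = 66² = 4356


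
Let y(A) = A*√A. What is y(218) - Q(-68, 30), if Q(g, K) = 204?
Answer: -204 + 218*√218 ≈ 3014.7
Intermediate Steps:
y(A) = A^(3/2)
y(218) - Q(-68, 30) = 218^(3/2) - 1*204 = 218*√218 - 204 = -204 + 218*√218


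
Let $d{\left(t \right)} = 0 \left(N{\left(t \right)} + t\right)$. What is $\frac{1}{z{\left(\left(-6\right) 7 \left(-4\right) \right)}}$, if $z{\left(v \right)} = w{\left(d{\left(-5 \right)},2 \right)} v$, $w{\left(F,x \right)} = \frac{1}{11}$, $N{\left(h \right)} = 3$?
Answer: $\frac{11}{168} \approx 0.065476$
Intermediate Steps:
$d{\left(t \right)} = 0$ ($d{\left(t \right)} = 0 \left(3 + t\right) = 0$)
$w{\left(F,x \right)} = \frac{1}{11}$
$z{\left(v \right)} = \frac{v}{11}$
$\frac{1}{z{\left(\left(-6\right) 7 \left(-4\right) \right)}} = \frac{1}{\frac{1}{11} \left(-6\right) 7 \left(-4\right)} = \frac{1}{\frac{1}{11} \left(\left(-42\right) \left(-4\right)\right)} = \frac{1}{\frac{1}{11} \cdot 168} = \frac{1}{\frac{168}{11}} = \frac{11}{168}$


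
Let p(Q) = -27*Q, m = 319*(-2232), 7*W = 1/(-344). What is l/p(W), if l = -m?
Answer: 190501696/3 ≈ 6.3501e+7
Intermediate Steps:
W = -1/2408 (W = (⅐)/(-344) = (⅐)*(-1/344) = -1/2408 ≈ -0.00041528)
m = -712008
l = 712008 (l = -1*(-712008) = 712008)
l/p(W) = 712008/((-27*(-1/2408))) = 712008/(27/2408) = 712008*(2408/27) = 190501696/3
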